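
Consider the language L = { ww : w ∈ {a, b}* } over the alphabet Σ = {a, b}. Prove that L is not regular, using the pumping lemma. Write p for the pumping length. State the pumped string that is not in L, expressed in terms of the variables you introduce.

a^{p+k} b^p a^p b^p

Assume L is regular. Let p be the pumping length given by the pumping lemma.
Take w = a^p b^p a^p b^p = uu where u = a^pb^p; then w ∈ L and |w| = 4p ≥ p.
Write w = xyz as guaranteed by the lemma, with |xy| ≤ p and y is nonempty.
Since the first p symbols of w are all a's and |xy| ≤ p, y lies entirely in the leading a-block: y = a^k for some k with 1 ≤ k ≤ p.
Pump with i = 2: xy^2z = a^{p+k} b^p a^p b^p, of length 4p+k. Suppose this equals vv. The string starts with a and ends with b, so v does too; thus the boundary between the two copies of v is a b→a transition. There is exactly one such transition, at position 2p+k, so |v| = 2p+k and |vv| = 4p+2k ≠ 4p+k since k ≥ 1. So xy^2z ∉ L.
Contradiction. Therefore L is not regular.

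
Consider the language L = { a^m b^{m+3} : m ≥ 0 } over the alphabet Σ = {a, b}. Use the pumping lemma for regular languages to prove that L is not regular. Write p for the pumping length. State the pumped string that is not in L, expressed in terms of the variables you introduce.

a^{p+k} b^{p+3}

Toward a contradiction, assume L is regular with pumping length p.
Take w = a^p b^{p+3}. Then w ∈ L and |w| = 2p+3 ≥ p.
By the pumping lemma, w = xyz with |xy| ≤ p and |y| ≥ 1.
The first p characters of w are a's, so xy (and hence y) consists only of a's. Write y = a^k, 1 ≤ k ≤ p.
Pump with i = 2: xy^2z = a^{p+k} b^{p+3}. For this to lie in L we would need p+3 = (p+k)+3, which forces k = 0. But k ≥ 1, so xy^2z ∉ L.
This contradicts the pumping lemma, so L is not regular.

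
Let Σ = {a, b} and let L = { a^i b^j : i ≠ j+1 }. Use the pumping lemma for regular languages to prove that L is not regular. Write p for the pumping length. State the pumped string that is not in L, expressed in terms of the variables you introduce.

a^{p+p!} b^{p+p!-1}

Assume L is regular. Let p be the pumping length given by the pumping lemma.
Choose w = a^p b^{p+p!-1}. Since p ≠ (p+p!-1)+1 = p+p!, w ∈ L; and |w| ≥ p.
Write w = xyz as guaranteed by the lemma, with |xy| ≤ p and y is nonempty.
Since the first p symbols of w are all a's and |xy| ≤ p, y lies entirely in the leading a-block: y = a^k for some k with 1 ≤ k ≤ p.
Since 1 ≤ k ≤ p, k divides p!; set t = 1 + p!/k. Then xy^t z has p + (p!/k)·k = p + p! copies of a. Now the a-count is p+p! and (b-count)+1 = (p+p!-1)+1 = p+p!, so i ≠ j+1 fails. So xy^t z = a^{p+p!} b^{p+p!-1} ∉ L.
This is a contradiction; hence L is not regular.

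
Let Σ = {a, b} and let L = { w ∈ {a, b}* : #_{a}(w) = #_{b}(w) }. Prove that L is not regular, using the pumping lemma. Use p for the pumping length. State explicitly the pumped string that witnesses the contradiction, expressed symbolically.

Suppose for contradiction that L is regular, and let p be the pumping length.
Choose w = a^p b^p ∈ L with |w| = 2p ≥ p.
The pumping lemma gives a decomposition w = xyz where |xy| ≤ p and |y| > 0.
Because |xy| ≤ p and w begins with p copies of a, we have y = a^k with 1 ≤ k ≤ p.
Pump with i = 2: xy^2z = a^{p+k} b^p has p+k occurrences of a but only p of b. Since k ≥ 1 the counts differ, so xy^2z ∉ L.
This contradicts the pumping lemma, so L is not regular.

a^{p+k} b^p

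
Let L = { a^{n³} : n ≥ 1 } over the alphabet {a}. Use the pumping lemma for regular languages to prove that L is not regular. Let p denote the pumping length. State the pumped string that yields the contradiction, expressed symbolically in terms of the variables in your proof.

Toward a contradiction, assume L is regular with pumping length p.
Take w = a^{p³} ∈ L with |w| = p³ ≥ p.
Write w = xyz as guaranteed by the lemma, with |xy| ≤ p and |y| ≥ 1.
Then y = a^k for some k with 1 ≤ k ≤ p.
Pump with i = 2: xy^2z = a^{p³+k}. Since 1 ≤ k ≤ p, p³ < p³+k ≤ p³+p < p³+3p²+3p+1 = (p+1)³, so p³+k is not a perfect cube. So xy^2z ∉ L.
This is a contradiction; hence L is not regular.

a^{p³+k}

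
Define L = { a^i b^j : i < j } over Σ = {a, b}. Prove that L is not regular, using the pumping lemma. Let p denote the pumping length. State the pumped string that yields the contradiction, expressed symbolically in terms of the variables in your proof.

a^{p+k} b^{p+1}

Assume L is regular; let p be its pumping constant.
Choose w = a^p b^{p+1} ∈ L, with |w| = 2p+1 ≥ p.
The pumping lemma gives a decomposition w = xyz where |xy| ≤ p and |y| ≥ 1.
The first p characters of w are a's, so xy (and hence y) consists only of a's. Write y = a^k, 1 ≤ k ≤ p.
Consider xy^2z = a^{p+k} b^{p+1}. Since k ≥ 1, the a-count p+k is at least p+1, so i < j fails; thus xy^2z ∉ L.
Contradiction. Therefore L is not regular.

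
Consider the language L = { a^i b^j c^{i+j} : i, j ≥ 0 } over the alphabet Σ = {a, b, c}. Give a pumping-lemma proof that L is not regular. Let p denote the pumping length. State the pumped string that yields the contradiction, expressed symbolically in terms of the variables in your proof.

a^{p+k} b^p c^{2p}

Assume L is regular. Let p be the pumping length given by the pumping lemma.
Take w = a^p b^p c^{2p} ∈ L (with i=j=p, i+j=2p), |w| = 4p ≥ p.
By the pumping lemma, w = xyz with |xy| ≤ p and y is nonempty.
Since the first p symbols of w are all a's and |xy| ≤ p, y lies entirely in the leading a-block: y = a^k for some k with 1 ≤ k ≤ p.
Consider xy^2z = a^{p+k} b^p c^{2p}. Now the a- and b-counts sum to 2p+k, but the c-count is 2p ≠ 2p+k. So xy^2z ∉ L.
This is a contradiction; hence L is not regular.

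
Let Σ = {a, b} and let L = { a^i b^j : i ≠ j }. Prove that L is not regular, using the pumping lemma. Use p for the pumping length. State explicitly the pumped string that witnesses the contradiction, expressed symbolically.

a^{p+p!} b^{p+p!}

Assume L is regular. Let p be the pumping length given by the pumping lemma.
Choose w = a^p b^{p+p!}. Since p ≠ p+p!, w ∈ L; and |w| ≥ p.
By the pumping lemma, w = xyz with |xy| ≤ p and |y| > 0.
Because |xy| ≤ p and w begins with p copies of a, we have y = a^k with 1 ≤ k ≤ p.
Since 1 ≤ k ≤ p, k divides p!; set t = 1 + p!/k. Then xy^t z has p + (p!/k)·k = p + p! copies of a. Now the a-count equals the b-count, so i ≠ j fails. So xy^t z = a^{p+p!} b^{p+p!} ∉ L.
This is a contradiction; hence L is not regular.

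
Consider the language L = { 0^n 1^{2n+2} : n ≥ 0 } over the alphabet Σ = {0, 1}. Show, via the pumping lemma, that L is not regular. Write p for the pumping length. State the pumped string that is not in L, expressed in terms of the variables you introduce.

Assume L is regular. Let p be the pumping length given by the pumping lemma.
Take w = 0^p 1^{2p+2}. Then w ∈ L and |w| = 3p+2 ≥ p.
Write w = xyz as guaranteed by the lemma, with |xy| ≤ p and y is nonempty.
The first p characters of w are 0's, so xy (and hence y) consists only of 0's. Write y = 0^k, 1 ≤ k ≤ p.
Pump with i = 2: xy^2z = 0^{p+k} 1^{2p+2}. For this to lie in L we would need 2p+2 = 2(p+k)+2, which forces k = 0. But k ≥ 1, so xy^2z ∉ L.
This contradicts the pumping lemma, so L is not regular.

0^{p+k} 1^{2p+2}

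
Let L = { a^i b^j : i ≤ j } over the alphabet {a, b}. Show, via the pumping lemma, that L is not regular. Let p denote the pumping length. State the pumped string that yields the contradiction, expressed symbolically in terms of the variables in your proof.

Toward a contradiction, assume L is regular with pumping length p.
Choose w = a^p b^p ∈ L, with |w| = 2p ≥ p.
The pumping lemma gives a decomposition w = xyz where |xy| ≤ p and |y| ≥ 1.
Since the first p symbols of w are all a's and |xy| ≤ p, y lies entirely in the leading a-block: y = a^k for some k with 1 ≤ k ≤ p.
Consider xy^2z = a^{p+k} b^p. Since k ≥ 1, the a-count p+k exceeds the b-count p, so i ≤ j fails; thus xy^2z ∉ L.
Contradiction. Therefore L is not regular.

a^{p+k} b^p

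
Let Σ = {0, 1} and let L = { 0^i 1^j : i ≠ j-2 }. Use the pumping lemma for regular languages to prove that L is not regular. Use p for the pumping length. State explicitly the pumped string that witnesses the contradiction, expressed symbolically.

Toward a contradiction, assume L is regular with pumping length p.
Choose w = 0^p 1^{p+p!+2}. Since p ≠ (p+p!+2)-2 = p+p!, w ∈ L; and |w| ≥ p.
By the pumping lemma, w = xyz with |xy| ≤ p and y is nonempty.
Because |xy| ≤ p and w begins with p copies of 0, we have y = 0^k with 1 ≤ k ≤ p.
Since 1 ≤ k ≤ p, k divides p!; set t = 1 + p!/k. Then xy^t z has p + (p!/k)·k = p + p! copies of 0. Now the 0-count is p+p! and (1-count)-2 = (p+p!+2)-2 = p+p!, so i ≠ j-2 fails. So xy^t z = 0^{p+p!} 1^{p+p!+2} ∉ L.
This contradicts the pumping lemma, so L is not regular.

0^{p+p!} 1^{p+p!+2}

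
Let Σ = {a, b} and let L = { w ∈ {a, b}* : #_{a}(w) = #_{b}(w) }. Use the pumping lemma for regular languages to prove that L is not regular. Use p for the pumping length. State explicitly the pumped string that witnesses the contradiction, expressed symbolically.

a^{p+k} b^p

Assume L is regular. Let p be the pumping length given by the pumping lemma.
Choose w = a^p b^p ∈ L with |w| = 2p ≥ p.
By the pumping lemma, w = xyz with |xy| ≤ p and |y| ≥ 1.
Because |xy| ≤ p and w begins with p copies of a, we have y = a^k with 1 ≤ k ≤ p.
Pump with i = 2: xy^2z = a^{p+k} b^p has p+k occurrences of a but only p of b. Since k ≥ 1 the counts differ, so xy^2z ∉ L.
Contradiction. Therefore L is not regular.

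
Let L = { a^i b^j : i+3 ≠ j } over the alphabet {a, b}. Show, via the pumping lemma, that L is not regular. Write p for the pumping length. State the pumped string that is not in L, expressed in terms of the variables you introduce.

Suppose for contradiction that L is regular, and let p be the pumping length.
Choose w = a^p b^{p+p!+3}. Since p ≠ (p+p!+3)-3 = p+p!, w ∈ L; and |w| ≥ p.
The pumping lemma gives a decomposition w = xyz where |xy| ≤ p and |y| > 0.
Because |xy| ≤ p and w begins with p copies of a, we have y = a^k with 1 ≤ k ≤ p.
Since 1 ≤ k ≤ p, k divides p!; set t = 1 + p!/k. Then xy^t z has p + (p!/k)·k = p + p! copies of a. Now the a-count is p+p! and (b-count)-3 = (p+p!+3)-3 = p+p!, so i+3 ≠ j fails. So xy^t z = a^{p+p!} b^{p+p!+3} ∉ L.
This contradicts the pumping lemma, so L is not regular.

a^{p+p!} b^{p+p!+3}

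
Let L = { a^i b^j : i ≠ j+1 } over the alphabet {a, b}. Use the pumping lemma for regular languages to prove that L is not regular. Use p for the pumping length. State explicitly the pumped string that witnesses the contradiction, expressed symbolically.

a^{p+p!} b^{p+p!-1}

Assume L is regular; let p be its pumping constant.
Choose w = a^p b^{p+p!-1}. Since p ≠ (p+p!-1)+1 = p+p!, w ∈ L; and |w| ≥ p.
The pumping lemma gives a decomposition w = xyz where |xy| ≤ p and |y| ≥ 1.
Since the first p symbols of w are all a's and |xy| ≤ p, y lies entirely in the leading a-block: y = a^k for some k with 1 ≤ k ≤ p.
Since 1 ≤ k ≤ p, k divides p!; set t = 1 + p!/k. Then xy^t z has p + (p!/k)·k = p + p! copies of a. Now the a-count is p+p! and (b-count)+1 = (p+p!-1)+1 = p+p!, so i ≠ j+1 fails. So xy^t z = a^{p+p!} b^{p+p!-1} ∉ L.
This contradicts the pumping lemma, so L is not regular.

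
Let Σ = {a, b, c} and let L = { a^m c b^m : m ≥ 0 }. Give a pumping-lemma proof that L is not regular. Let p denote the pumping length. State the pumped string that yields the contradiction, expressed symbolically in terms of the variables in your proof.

a^{p+k} c b^p

Assume L is regular; let p be its pumping constant.
Take w = a^p c b^p ∈ L with |w| = 2p+1 ≥ p.
The pumping lemma gives a decomposition w = xyz where |xy| ≤ p and y is nonempty.
Since the first p symbols of w are all a's and |xy| ≤ p, y lies entirely in the leading a-block: y = a^k for some k with 1 ≤ k ≤ p.
Pump with i = 2: xy^2z = a^{p+k} c b^p, which would require p+k = p. But k ≥ 1, so xy^2z ∉ L.
This is a contradiction; hence L is not regular.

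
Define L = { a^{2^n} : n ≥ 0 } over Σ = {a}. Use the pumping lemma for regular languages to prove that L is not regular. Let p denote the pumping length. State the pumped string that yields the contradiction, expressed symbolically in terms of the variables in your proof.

a^{2^p+k}

Assume L is regular; let p be its pumping constant.
Take w = a^{2^p} ∈ L with |w| = 2^p ≥ p.
The pumping lemma gives a decomposition w = xyz where |xy| ≤ p and |y| ≥ 1.
Then y = a^k for some k with 1 ≤ k ≤ p.
Pump with i = 2: xy^2z = a^{2^p+k}. Since 1 ≤ k ≤ p < 2^p, we have 2^p < 2^p+k < 2^{p+1}, so 2^p+k is not a power of 2. So xy^2z ∉ L.
Contradiction. Therefore L is not regular.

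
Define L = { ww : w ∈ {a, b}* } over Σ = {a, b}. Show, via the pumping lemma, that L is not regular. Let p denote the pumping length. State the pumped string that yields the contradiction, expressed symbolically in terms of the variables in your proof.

a^{p+k} b^p a^p b^p

Suppose for contradiction that L is regular, and let p be the pumping length.
Take w = a^p b^p a^p b^p = uu where u = a^pb^p; then w ∈ L and |w| = 4p ≥ p.
Write w = xyz as guaranteed by the lemma, with |xy| ≤ p and y is nonempty.
Since the first p symbols of w are all a's and |xy| ≤ p, y lies entirely in the leading a-block: y = a^k for some k with 1 ≤ k ≤ p.
Pump with i = 2: xy^2z = a^{p+k} b^p a^p b^p, of length 4p+k. Suppose this equals vv. The string starts with a and ends with b, so v does too; thus the boundary between the two copies of v is a b→a transition. There is exactly one such transition, at position 2p+k, so |v| = 2p+k and |vv| = 4p+2k ≠ 4p+k since k ≥ 1. So xy^2z ∉ L.
This is a contradiction; hence L is not regular.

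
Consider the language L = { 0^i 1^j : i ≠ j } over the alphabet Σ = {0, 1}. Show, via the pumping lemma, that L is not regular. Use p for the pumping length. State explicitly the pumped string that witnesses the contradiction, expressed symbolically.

0^{p+p!} 1^{p+p!}

Suppose for contradiction that L is regular, and let p be the pumping length.
Choose w = 0^p 1^{p+p!}. Since p ≠ p+p!, w ∈ L; and |w| ≥ p.
The pumping lemma gives a decomposition w = xyz where |xy| ≤ p and |y| ≥ 1.
Since the first p symbols of w are all 0's and |xy| ≤ p, y lies entirely in the leading 0-block: y = 0^k for some k with 1 ≤ k ≤ p.
Since 1 ≤ k ≤ p, k divides p!; set t = 1 + p!/k. Then xy^t z has p + (p!/k)·k = p + p! copies of 0. Now the 0-count equals the 1-count, so i ≠ j fails. So xy^t z = 0^{p+p!} 1^{p+p!} ∉ L.
This contradicts the pumping lemma, so L is not regular.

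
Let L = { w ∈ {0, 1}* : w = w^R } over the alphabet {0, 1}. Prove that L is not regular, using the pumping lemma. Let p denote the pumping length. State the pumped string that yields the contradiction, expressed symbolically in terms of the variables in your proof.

Suppose for contradiction that L is regular, and let p be the pumping length.
Take w = 0^p 1 0^p, a palindrome of length 2p+1 ≥ p.
Write w = xyz as guaranteed by the lemma, with |xy| ≤ p and |y| ≥ 1.
Because |xy| ≤ p and w begins with p copies of 0, we have y = 0^k with 1 ≤ k ≤ p.
Pump with i = 2: xy^2z = 0^{p+k} 1 0^p. Its reverse is 0^p 1 0^{p+k}, which differs from xy^2z since k ≥ 1. So xy^2z is not a palindrome and xy^2z ∉ L.
This is a contradiction; hence L is not regular.

0^{p+k} 1 0^p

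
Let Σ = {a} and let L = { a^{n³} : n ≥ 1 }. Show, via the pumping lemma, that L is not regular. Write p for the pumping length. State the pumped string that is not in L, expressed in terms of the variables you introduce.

a^{p³+k}

Toward a contradiction, assume L is regular with pumping length p.
Take w = a^{p³} ∈ L with |w| = p³ ≥ p.
By the pumping lemma, w = xyz with |xy| ≤ p and y is nonempty.
Then y = a^k for some k with 1 ≤ k ≤ p.
Pump with i = 2: xy^2z = a^{p³+k}. Since 1 ≤ k ≤ p, p³ < p³+k ≤ p³+p < p³+3p²+3p+1 = (p+1)³, so p³+k is not a perfect cube. So xy^2z ∉ L.
This is a contradiction; hence L is not regular.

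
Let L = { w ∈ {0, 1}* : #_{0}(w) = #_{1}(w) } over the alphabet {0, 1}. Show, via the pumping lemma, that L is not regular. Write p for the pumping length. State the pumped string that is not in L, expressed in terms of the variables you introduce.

0^{p+k} 1^p

Suppose for contradiction that L is regular, and let p be the pumping length.
Choose w = 0^p 1^p ∈ L with |w| = 2p ≥ p.
Write w = xyz as guaranteed by the lemma, with |xy| ≤ p and |y| ≥ 1.
Since the first p symbols of w are all 0's and |xy| ≤ p, y lies entirely in the leading 0-block: y = 0^k for some k with 1 ≤ k ≤ p.
Pump with i = 2: xy^2z = 0^{p+k} 1^p has p+k occurrences of 0 but only p of 1. Since k ≥ 1 the counts differ, so xy^2z ∉ L.
This is a contradiction; hence L is not regular.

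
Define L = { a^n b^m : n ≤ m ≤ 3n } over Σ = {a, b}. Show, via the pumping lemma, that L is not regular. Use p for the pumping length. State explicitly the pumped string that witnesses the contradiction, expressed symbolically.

a^{p+k} b^p

Toward a contradiction, assume L is regular with pumping length p.
Take w = a^p b^p ∈ L (since p ≤ p ≤ 3p), with |w| = 2p ≥ p.
By the pumping lemma, w = xyz with |xy| ≤ p and |y| > 0.
Since the first p symbols of w are all a's and |xy| ≤ p, y lies entirely in the leading a-block: y = a^k for some k with 1 ≤ k ≤ p.
Pump with i = 2: xy^2z = a^{p+k} b^p. Now n = p+k > p = m, so the condition n ≤ m fails. Thus xy^2z ∉ L.
Contradiction. Therefore L is not regular.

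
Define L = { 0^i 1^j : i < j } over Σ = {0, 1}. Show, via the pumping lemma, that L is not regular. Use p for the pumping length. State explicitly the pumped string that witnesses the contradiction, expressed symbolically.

0^{p+k} 1^{p+1}

Toward a contradiction, assume L is regular with pumping length p.
Choose w = 0^p 1^{p+1} ∈ L, with |w| = 2p+1 ≥ p.
The pumping lemma gives a decomposition w = xyz where |xy| ≤ p and |y| > 0.
The first p characters of w are 0's, so xy (and hence y) consists only of 0's. Write y = 0^k, 1 ≤ k ≤ p.
Consider xy^2z = 0^{p+k} 1^{p+1}. Since k ≥ 1, the 0-count p+k is at least p+1, so i < j fails; thus xy^2z ∉ L.
This is a contradiction; hence L is not regular.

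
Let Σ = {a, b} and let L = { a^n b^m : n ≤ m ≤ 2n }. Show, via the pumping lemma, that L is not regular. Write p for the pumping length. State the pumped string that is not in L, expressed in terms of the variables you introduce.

Suppose for contradiction that L is regular, and let p be the pumping length.
Take w = a^p b^p ∈ L (since p ≤ p ≤ 2p), with |w| = 2p ≥ p.
The pumping lemma gives a decomposition w = xyz where |xy| ≤ p and y is nonempty.
Because |xy| ≤ p and w begins with p copies of a, we have y = a^k with 1 ≤ k ≤ p.
Pump with i = 2: xy^2z = a^{p+k} b^p. Now n = p+k > p = m, so the condition n ≤ m fails. Thus xy^2z ∉ L.
This contradicts the pumping lemma, so L is not regular.

a^{p+k} b^p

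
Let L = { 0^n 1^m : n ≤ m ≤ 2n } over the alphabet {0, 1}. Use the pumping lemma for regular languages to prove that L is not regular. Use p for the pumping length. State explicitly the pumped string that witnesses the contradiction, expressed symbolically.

0^{p+k} 1^p

Toward a contradiction, assume L is regular with pumping length p.
Take w = 0^p 1^p ∈ L (since p ≤ p ≤ 2p), with |w| = 2p ≥ p.
The pumping lemma gives a decomposition w = xyz where |xy| ≤ p and |y| ≥ 1.
The first p characters of w are 0's, so xy (and hence y) consists only of 0's. Write y = 0^k, 1 ≤ k ≤ p.
Pump with i = 2: xy^2z = 0^{p+k} 1^p. Now n = p+k > p = m, so the condition n ≤ m fails. Thus xy^2z ∉ L.
Contradiction. Therefore L is not regular.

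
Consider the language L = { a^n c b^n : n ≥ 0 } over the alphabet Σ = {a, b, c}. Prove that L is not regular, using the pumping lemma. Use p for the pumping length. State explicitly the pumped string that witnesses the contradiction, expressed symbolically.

Toward a contradiction, assume L is regular with pumping length p.
Take w = a^p c b^p ∈ L with |w| = 2p+1 ≥ p.
The pumping lemma gives a decomposition w = xyz where |xy| ≤ p and |y| > 0.
Because |xy| ≤ p and w begins with p copies of a, we have y = a^k with 1 ≤ k ≤ p.
Pump with i = 2: xy^2z = a^{p+k} c b^p, which would require p+k = p. But k ≥ 1, so xy^2z ∉ L.
This is a contradiction; hence L is not regular.

a^{p+k} c b^p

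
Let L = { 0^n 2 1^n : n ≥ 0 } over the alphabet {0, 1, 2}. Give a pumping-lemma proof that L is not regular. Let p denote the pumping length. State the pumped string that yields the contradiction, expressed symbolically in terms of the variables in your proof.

Toward a contradiction, assume L is regular with pumping length p.
Take w = 0^p 2 1^p ∈ L with |w| = 2p+1 ≥ p.
By the pumping lemma, w = xyz with |xy| ≤ p and |y| > 0.
Since the first p symbols of w are all 0's and |xy| ≤ p, y lies entirely in the leading 0-block: y = 0^k for some k with 1 ≤ k ≤ p.
Pump with i = 2: xy^2z = 0^{p+k} 2 1^p, which would require p+k = p. But k ≥ 1, so xy^2z ∉ L.
This contradicts the pumping lemma, so L is not regular.

0^{p+k} 2 1^p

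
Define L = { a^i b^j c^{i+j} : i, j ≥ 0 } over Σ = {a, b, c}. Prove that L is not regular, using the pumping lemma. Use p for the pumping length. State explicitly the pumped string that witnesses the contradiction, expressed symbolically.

Suppose for contradiction that L is regular, and let p be the pumping length.
Take w = a^p b^p c^{2p} ∈ L (with i=j=p, i+j=2p), |w| = 4p ≥ p.
Write w = xyz as guaranteed by the lemma, with |xy| ≤ p and |y| > 0.
Because |xy| ≤ p and w begins with p copies of a, we have y = a^k with 1 ≤ k ≤ p.
Consider xy^2z = a^{p+k} b^p c^{2p}. Now the a- and b-counts sum to 2p+k, but the c-count is 2p ≠ 2p+k. So xy^2z ∉ L.
Contradiction. Therefore L is not regular.

a^{p+k} b^p c^{2p}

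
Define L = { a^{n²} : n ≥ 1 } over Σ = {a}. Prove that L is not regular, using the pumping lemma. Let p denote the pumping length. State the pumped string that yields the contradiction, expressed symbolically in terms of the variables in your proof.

Assume L is regular; let p be its pumping constant.
Take w = a^{p²} ∈ L with |w| = p² ≥ p.
By the pumping lemma, w = xyz with |xy| ≤ p and |y| > 0.
Then y = a^k for some k with 1 ≤ k ≤ p.
Pump with i = 2: xy^2z = a^{p²+k}. Since 1 ≤ k ≤ p, p² < p²+k ≤ p²+p < (p+1)², so p²+k lies strictly between consecutive squares and is not a perfect square. So xy^2z ∉ L.
This is a contradiction; hence L is not regular.

a^{p²+k}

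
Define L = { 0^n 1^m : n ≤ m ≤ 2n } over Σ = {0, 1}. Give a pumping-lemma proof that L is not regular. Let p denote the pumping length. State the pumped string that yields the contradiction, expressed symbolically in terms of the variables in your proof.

Suppose for contradiction that L is regular, and let p be the pumping length.
Take w = 0^p 1^p ∈ L (since p ≤ p ≤ 2p), with |w| = 2p ≥ p.
By the pumping lemma, w = xyz with |xy| ≤ p and |y| ≥ 1.
Since the first p symbols of w are all 0's and |xy| ≤ p, y lies entirely in the leading 0-block: y = 0^k for some k with 1 ≤ k ≤ p.
Pump with i = 2: xy^2z = 0^{p+k} 1^p. Now n = p+k > p = m, so the condition n ≤ m fails. Thus xy^2z ∉ L.
This is a contradiction; hence L is not regular.

0^{p+k} 1^p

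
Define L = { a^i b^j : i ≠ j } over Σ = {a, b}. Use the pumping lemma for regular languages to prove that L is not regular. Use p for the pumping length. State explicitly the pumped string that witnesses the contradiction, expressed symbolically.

Assume L is regular. Let p be the pumping length given by the pumping lemma.
Choose w = a^p b^{p+p!}. Since p ≠ p+p!, w ∈ L; and |w| ≥ p.
The pumping lemma gives a decomposition w = xyz where |xy| ≤ p and |y| > 0.
The first p characters of w are a's, so xy (and hence y) consists only of a's. Write y = a^k, 1 ≤ k ≤ p.
Since 1 ≤ k ≤ p, k divides p!; set t = 1 + p!/k. Then xy^t z has p + (p!/k)·k = p + p! copies of a. Now the a-count equals the b-count, so i ≠ j fails. So xy^t z = a^{p+p!} b^{p+p!} ∉ L.
Contradiction. Therefore L is not regular.

a^{p+p!} b^{p+p!}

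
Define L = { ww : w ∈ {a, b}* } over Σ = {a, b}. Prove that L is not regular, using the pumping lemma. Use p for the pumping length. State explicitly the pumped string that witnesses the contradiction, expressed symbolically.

a^{p+k} b^p a^p b^p

Assume L is regular. Let p be the pumping length given by the pumping lemma.
Take w = a^p b^p a^p b^p = uu where u = a^pb^p; then w ∈ L and |w| = 4p ≥ p.
The pumping lemma gives a decomposition w = xyz where |xy| ≤ p and |y| ≥ 1.
Because |xy| ≤ p and w begins with p copies of a, we have y = a^k with 1 ≤ k ≤ p.
Pump with i = 2: xy^2z = a^{p+k} b^p a^p b^p, of length 4p+k. Suppose this equals vv. The string starts with a and ends with b, so v does too; thus the boundary between the two copies of v is a b→a transition. There is exactly one such transition, at position 2p+k, so |v| = 2p+k and |vv| = 4p+2k ≠ 4p+k since k ≥ 1. So xy^2z ∉ L.
This is a contradiction; hence L is not regular.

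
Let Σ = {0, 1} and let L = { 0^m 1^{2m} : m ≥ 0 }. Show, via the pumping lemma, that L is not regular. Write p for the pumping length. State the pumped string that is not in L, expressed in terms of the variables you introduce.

0^{p+k} 1^{2p}

Assume L is regular; let p be its pumping constant.
Take w = 0^p 1^{2p}. Then w ∈ L and |w| = 3p ≥ p.
Write w = xyz as guaranteed by the lemma, with |xy| ≤ p and |y| > 0.
Because |xy| ≤ p and w begins with p copies of 0, we have y = 0^k with 1 ≤ k ≤ p.
Pump with i = 2: xy^2z = 0^{p+k} 1^{2p}. For this to lie in L we would need 2p = 2(p+k), which forces k = 0. But k ≥ 1, so xy^2z ∉ L.
This is a contradiction; hence L is not regular.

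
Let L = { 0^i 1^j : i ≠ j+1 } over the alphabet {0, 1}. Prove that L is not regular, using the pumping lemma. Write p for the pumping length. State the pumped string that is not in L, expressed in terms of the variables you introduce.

0^{p+p!} 1^{p+p!-1}

Assume L is regular. Let p be the pumping length given by the pumping lemma.
Choose w = 0^p 1^{p+p!-1}. Since p ≠ (p+p!-1)+1 = p+p!, w ∈ L; and |w| ≥ p.
By the pumping lemma, w = xyz with |xy| ≤ p and |y| ≥ 1.
Since the first p symbols of w are all 0's and |xy| ≤ p, y lies entirely in the leading 0-block: y = 0^k for some k with 1 ≤ k ≤ p.
Since 1 ≤ k ≤ p, k divides p!; set t = 1 + p!/k. Then xy^t z has p + (p!/k)·k = p + p! copies of 0. Now the 0-count is p+p! and (1-count)+1 = (p+p!-1)+1 = p+p!, so i ≠ j+1 fails. So xy^t z = 0^{p+p!} 1^{p+p!-1} ∉ L.
This is a contradiction; hence L is not regular.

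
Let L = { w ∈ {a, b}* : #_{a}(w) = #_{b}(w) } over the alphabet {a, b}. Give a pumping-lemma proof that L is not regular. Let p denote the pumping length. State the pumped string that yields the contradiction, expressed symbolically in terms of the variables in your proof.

Toward a contradiction, assume L is regular with pumping length p.
Choose w = a^p b^p ∈ L with |w| = 2p ≥ p.
By the pumping lemma, w = xyz with |xy| ≤ p and |y| > 0.
Since the first p symbols of w are all a's and |xy| ≤ p, y lies entirely in the leading a-block: y = a^k for some k with 1 ≤ k ≤ p.
Pump with i = 2: xy^2z = a^{p+k} b^p has p+k occurrences of a but only p of b. Since k ≥ 1 the counts differ, so xy^2z ∉ L.
Contradiction. Therefore L is not regular.

a^{p+k} b^p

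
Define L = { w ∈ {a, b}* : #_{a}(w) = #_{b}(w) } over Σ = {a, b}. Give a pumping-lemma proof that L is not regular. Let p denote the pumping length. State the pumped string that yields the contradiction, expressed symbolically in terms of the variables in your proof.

a^{p+k} b^p

Assume L is regular; let p be its pumping constant.
Choose w = a^p b^p ∈ L with |w| = 2p ≥ p.
The pumping lemma gives a decomposition w = xyz where |xy| ≤ p and |y| > 0.
The first p characters of w are a's, so xy (and hence y) consists only of a's. Write y = a^k, 1 ≤ k ≤ p.
Pump with i = 2: xy^2z = a^{p+k} b^p has p+k occurrences of a but only p of b. Since k ≥ 1 the counts differ, so xy^2z ∉ L.
This is a contradiction; hence L is not regular.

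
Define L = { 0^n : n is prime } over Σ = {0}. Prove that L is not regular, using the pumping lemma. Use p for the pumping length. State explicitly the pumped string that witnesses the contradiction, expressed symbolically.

0^{q(1+k)}

Assume L is regular; let p be its pumping constant.
Let q be a prime with q ≥ p+2 (infinitely many primes exist), and take w = 0^q ∈ L with |w| = q ≥ p.
By the pumping lemma, w = xyz with |xy| ≤ p and |y| ≥ 1.
Then y = 0^k for some k with 1 ≤ k ≤ p.
Since 1 ≤ k ≤ p, |xz| = q-k. Pump with i = q+1: |xy^{q+1}z| = (q-k)+(q+1)k = q+qk = q(1+k), which is composite (both factors ≥ 2). So xy^{q+1}z = 0^{q(1+k)} ∉ L.
This is a contradiction; hence L is not regular.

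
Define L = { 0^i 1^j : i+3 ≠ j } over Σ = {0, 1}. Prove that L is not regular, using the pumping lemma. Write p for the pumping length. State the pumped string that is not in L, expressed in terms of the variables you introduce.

0^{p+p!} 1^{p+p!+3}

Toward a contradiction, assume L is regular with pumping length p.
Choose w = 0^p 1^{p+p!+3}. Since p ≠ (p+p!+3)-3 = p+p!, w ∈ L; and |w| ≥ p.
Write w = xyz as guaranteed by the lemma, with |xy| ≤ p and |y| > 0.
The first p characters of w are 0's, so xy (and hence y) consists only of 0's. Write y = 0^k, 1 ≤ k ≤ p.
Since 1 ≤ k ≤ p, k divides p!; set t = 1 + p!/k. Then xy^t z has p + (p!/k)·k = p + p! copies of 0. Now the 0-count is p+p! and (1-count)-3 = (p+p!+3)-3 = p+p!, so i+3 ≠ j fails. So xy^t z = 0^{p+p!} 1^{p+p!+3} ∉ L.
This contradicts the pumping lemma, so L is not regular.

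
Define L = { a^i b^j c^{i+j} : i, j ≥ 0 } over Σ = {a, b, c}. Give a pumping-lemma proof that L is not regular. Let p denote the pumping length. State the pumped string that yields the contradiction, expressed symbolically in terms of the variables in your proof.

a^{p+k} b^p c^{2p}

Toward a contradiction, assume L is regular with pumping length p.
Take w = a^p b^p c^{2p} ∈ L (with i=j=p, i+j=2p), |w| = 4p ≥ p.
Write w = xyz as guaranteed by the lemma, with |xy| ≤ p and |y| ≥ 1.
The first p characters of w are a's, so xy (and hence y) consists only of a's. Write y = a^k, 1 ≤ k ≤ p.
Consider xy^2z = a^{p+k} b^p c^{2p}. Now the a- and b-counts sum to 2p+k, but the c-count is 2p ≠ 2p+k. So xy^2z ∉ L.
Contradiction. Therefore L is not regular.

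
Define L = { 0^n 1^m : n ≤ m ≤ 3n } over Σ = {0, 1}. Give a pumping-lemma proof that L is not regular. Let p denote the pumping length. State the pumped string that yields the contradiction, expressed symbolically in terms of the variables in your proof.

0^{p+k} 1^p

Toward a contradiction, assume L is regular with pumping length p.
Take w = 0^p 1^p ∈ L (since p ≤ p ≤ 3p), with |w| = 2p ≥ p.
The pumping lemma gives a decomposition w = xyz where |xy| ≤ p and |y| ≥ 1.
Since the first p symbols of w are all 0's and |xy| ≤ p, y lies entirely in the leading 0-block: y = 0^k for some k with 1 ≤ k ≤ p.
Pump with i = 2: xy^2z = 0^{p+k} 1^p. Now n = p+k > p = m, so the condition n ≤ m fails. Thus xy^2z ∉ L.
Contradiction. Therefore L is not regular.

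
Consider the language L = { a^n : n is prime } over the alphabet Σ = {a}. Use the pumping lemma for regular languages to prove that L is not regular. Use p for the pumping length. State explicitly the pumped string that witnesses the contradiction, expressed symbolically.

a^{q(1+k)}

Toward a contradiction, assume L is regular with pumping length p.
Let q be a prime with q ≥ p+2 (infinitely many primes exist), and take w = a^q ∈ L with |w| = q ≥ p.
Write w = xyz as guaranteed by the lemma, with |xy| ≤ p and |y| > 0.
Then y = a^k for some k with 1 ≤ k ≤ p.
Since 1 ≤ k ≤ p, |xz| = q-k. Pump with i = q+1: |xy^{q+1}z| = (q-k)+(q+1)k = q+qk = q(1+k), which is composite (both factors ≥ 2). So xy^{q+1}z = a^{q(1+k)} ∉ L.
This is a contradiction; hence L is not regular.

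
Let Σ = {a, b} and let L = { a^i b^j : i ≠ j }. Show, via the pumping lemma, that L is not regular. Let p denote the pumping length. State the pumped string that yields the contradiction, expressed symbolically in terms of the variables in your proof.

a^{p+p!} b^{p+p!}

Toward a contradiction, assume L is regular with pumping length p.
Choose w = a^p b^{p+p!}. Since p ≠ p+p!, w ∈ L; and |w| ≥ p.
The pumping lemma gives a decomposition w = xyz where |xy| ≤ p and y is nonempty.
Since the first p symbols of w are all a's and |xy| ≤ p, y lies entirely in the leading a-block: y = a^k for some k with 1 ≤ k ≤ p.
Since 1 ≤ k ≤ p, k divides p!; set t = 1 + p!/k. Then xy^t z has p + (p!/k)·k = p + p! copies of a. Now the a-count equals the b-count, so i ≠ j fails. So xy^t z = a^{p+p!} b^{p+p!} ∉ L.
This contradicts the pumping lemma, so L is not regular.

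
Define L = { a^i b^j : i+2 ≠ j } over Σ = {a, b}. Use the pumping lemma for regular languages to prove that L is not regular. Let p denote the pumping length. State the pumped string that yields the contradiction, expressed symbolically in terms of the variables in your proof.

Toward a contradiction, assume L is regular with pumping length p.
Choose w = a^p b^{p+p!+2}. Since p ≠ (p+p!+2)-2 = p+p!, w ∈ L; and |w| ≥ p.
Write w = xyz as guaranteed by the lemma, with |xy| ≤ p and y is nonempty.
The first p characters of w are a's, so xy (and hence y) consists only of a's. Write y = a^k, 1 ≤ k ≤ p.
Since 1 ≤ k ≤ p, k divides p!; set t = 1 + p!/k. Then xy^t z has p + (p!/k)·k = p + p! copies of a. Now the a-count is p+p! and (b-count)-2 = (p+p!+2)-2 = p+p!, so i+2 ≠ j fails. So xy^t z = a^{p+p!} b^{p+p!+2} ∉ L.
Contradiction. Therefore L is not regular.

a^{p+p!} b^{p+p!+2}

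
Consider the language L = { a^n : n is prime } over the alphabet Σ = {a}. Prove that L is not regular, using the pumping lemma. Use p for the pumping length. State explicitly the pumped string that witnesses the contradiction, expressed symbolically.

Toward a contradiction, assume L is regular with pumping length p.
Let q be a prime with q ≥ p+2 (infinitely many primes exist), and take w = a^q ∈ L with |w| = q ≥ p.
The pumping lemma gives a decomposition w = xyz where |xy| ≤ p and y is nonempty.
Then y = a^k for some k with 1 ≤ k ≤ p.
Since 1 ≤ k ≤ p, |xz| = q-k. Pump with i = q+1: |xy^{q+1}z| = (q-k)+(q+1)k = q+qk = q(1+k), which is composite (both factors ≥ 2). So xy^{q+1}z = a^{q(1+k)} ∉ L.
This contradicts the pumping lemma, so L is not regular.

a^{q(1+k)}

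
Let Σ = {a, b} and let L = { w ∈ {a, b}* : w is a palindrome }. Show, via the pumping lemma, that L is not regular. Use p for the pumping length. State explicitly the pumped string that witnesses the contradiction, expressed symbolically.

Suppose for contradiction that L is regular, and let p be the pumping length.
Take w = a^p b a^p, a palindrome of length 2p+1 ≥ p.
The pumping lemma gives a decomposition w = xyz where |xy| ≤ p and |y| > 0.
Because |xy| ≤ p and w begins with p copies of a, we have y = a^k with 1 ≤ k ≤ p.
Pump with i = 2: xy^2z = a^{p+k} b a^p. Its reverse is a^p b a^{p+k}, which differs from xy^2z since k ≥ 1. So xy^2z is not a palindrome and xy^2z ∉ L.
Contradiction. Therefore L is not regular.

a^{p+k} b a^p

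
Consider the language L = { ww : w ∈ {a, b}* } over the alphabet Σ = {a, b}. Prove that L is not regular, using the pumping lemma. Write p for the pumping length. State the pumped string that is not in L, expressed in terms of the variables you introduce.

Assume L is regular. Let p be the pumping length given by the pumping lemma.
Take w = a^p b^p a^p b^p = uu where u = a^pb^p; then w ∈ L and |w| = 4p ≥ p.
By the pumping lemma, w = xyz with |xy| ≤ p and y is nonempty.
Since the first p symbols of w are all a's and |xy| ≤ p, y lies entirely in the leading a-block: y = a^k for some k with 1 ≤ k ≤ p.
Pump with i = 2: xy^2z = a^{p+k} b^p a^p b^p, of length 4p+k. Suppose this equals vv. The string starts with a and ends with b, so v does too; thus the boundary between the two copies of v is a b→a transition. There is exactly one such transition, at position 2p+k, so |v| = 2p+k and |vv| = 4p+2k ≠ 4p+k since k ≥ 1. So xy^2z ∉ L.
This is a contradiction; hence L is not regular.

a^{p+k} b^p a^p b^p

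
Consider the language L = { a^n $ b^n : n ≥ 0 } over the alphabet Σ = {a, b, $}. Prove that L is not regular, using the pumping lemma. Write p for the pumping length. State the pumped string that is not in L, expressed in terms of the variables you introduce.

Assume L is regular. Let p be the pumping length given by the pumping lemma.
Take w = a^p $ b^p ∈ L with |w| = 2p+1 ≥ p.
By the pumping lemma, w = xyz with |xy| ≤ p and y is nonempty.
Since the first p symbols of w are all a's and |xy| ≤ p, y lies entirely in the leading a-block: y = a^k for some k with 1 ≤ k ≤ p.
Pump with i = 2: xy^2z = a^{p+k} $ b^p, which would require p+k = p. But k ≥ 1, so xy^2z ∉ L.
This contradicts the pumping lemma, so L is not regular.

a^{p+k} $ b^p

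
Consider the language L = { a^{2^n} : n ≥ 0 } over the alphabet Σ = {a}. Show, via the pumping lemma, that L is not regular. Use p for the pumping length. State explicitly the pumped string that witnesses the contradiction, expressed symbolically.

a^{2^p+k}

Assume L is regular; let p be its pumping constant.
Take w = a^{2^p} ∈ L with |w| = 2^p ≥ p.
By the pumping lemma, w = xyz with |xy| ≤ p and y is nonempty.
Then y = a^k for some k with 1 ≤ k ≤ p.
Pump with i = 2: xy^2z = a^{2^p+k}. Since 1 ≤ k ≤ p < 2^p, we have 2^p < 2^p+k < 2^{p+1}, so 2^p+k is not a power of 2. So xy^2z ∉ L.
This contradicts the pumping lemma, so L is not regular.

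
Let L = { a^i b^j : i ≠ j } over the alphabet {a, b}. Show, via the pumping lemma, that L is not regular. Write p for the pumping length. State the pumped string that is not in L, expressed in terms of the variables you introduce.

a^{p+p!} b^{p+p!}

Assume L is regular. Let p be the pumping length given by the pumping lemma.
Choose w = a^p b^{p+p!}. Since p ≠ p+p!, w ∈ L; and |w| ≥ p.
Write w = xyz as guaranteed by the lemma, with |xy| ≤ p and |y| ≥ 1.
Because |xy| ≤ p and w begins with p copies of a, we have y = a^k with 1 ≤ k ≤ p.
Since 1 ≤ k ≤ p, k divides p!; set t = 1 + p!/k. Then xy^t z has p + (p!/k)·k = p + p! copies of a. Now the a-count equals the b-count, so i ≠ j fails. So xy^t z = a^{p+p!} b^{p+p!} ∉ L.
Contradiction. Therefore L is not regular.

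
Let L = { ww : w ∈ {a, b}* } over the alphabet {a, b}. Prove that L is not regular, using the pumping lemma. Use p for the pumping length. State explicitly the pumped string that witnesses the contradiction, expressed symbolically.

Assume L is regular. Let p be the pumping length given by the pumping lemma.
Take w = a^p b^p a^p b^p = uu where u = a^pb^p; then w ∈ L and |w| = 4p ≥ p.
The pumping lemma gives a decomposition w = xyz where |xy| ≤ p and y is nonempty.
The first p characters of w are a's, so xy (and hence y) consists only of a's. Write y = a^k, 1 ≤ k ≤ p.
Pump with i = 2: xy^2z = a^{p+k} b^p a^p b^p, of length 4p+k. Suppose this equals vv. The string starts with a and ends with b, so v does too; thus the boundary between the two copies of v is a b→a transition. There is exactly one such transition, at position 2p+k, so |v| = 2p+k and |vv| = 4p+2k ≠ 4p+k since k ≥ 1. So xy^2z ∉ L.
This contradicts the pumping lemma, so L is not regular.

a^{p+k} b^p a^p b^p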